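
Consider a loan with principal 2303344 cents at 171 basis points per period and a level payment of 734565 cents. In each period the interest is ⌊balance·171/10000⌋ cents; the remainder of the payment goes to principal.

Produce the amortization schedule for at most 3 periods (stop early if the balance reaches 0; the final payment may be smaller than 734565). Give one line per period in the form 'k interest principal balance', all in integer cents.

1. interest=⌊2303344·171/10000⌋=39387; principal=734565-39387=695178; balance=2303344-695178=1608166
2. interest=⌊1608166·171/10000⌋=27499; principal=734565-27499=707066; balance=1608166-707066=901100
3. interest=⌊901100·171/10000⌋=15408; principal=734565-15408=719157; balance=901100-719157=181943

1 39387 695178 1608166
2 27499 707066 901100
3 15408 719157 181943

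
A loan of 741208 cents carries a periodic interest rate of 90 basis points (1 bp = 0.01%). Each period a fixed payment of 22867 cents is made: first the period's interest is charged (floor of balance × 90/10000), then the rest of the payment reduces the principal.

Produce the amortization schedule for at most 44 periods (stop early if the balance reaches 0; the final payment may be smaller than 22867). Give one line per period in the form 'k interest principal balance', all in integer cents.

1. interest=⌊741208·90/10000⌋=6670; principal=22867-6670=16197; balance=741208-16197=725011
2. interest=⌊725011·90/10000⌋=6525; principal=22867-6525=16342; balance=725011-16342=708669
3. interest=⌊708669·90/10000⌋=6378; principal=22867-6378=16489; balance=708669-16489=692180
4. interest=⌊692180·90/10000⌋=6229; principal=22867-6229=16638; balance=692180-16638=675542
5. interest=⌊675542·90/10000⌋=6079; principal=22867-6079=16788; balance=675542-16788=658754
6. interest=⌊658754·90/10000⌋=5928; principal=22867-5928=16939; balance=658754-16939=641815
7. interest=⌊641815·90/10000⌋=5776; principal=22867-5776=17091; balance=641815-17091=624724
8. interest=⌊624724·90/10000⌋=5622; principal=22867-5622=17245; balance=624724-17245=607479
9. interest=⌊607479·90/10000⌋=5467; principal=22867-5467=17400; balance=607479-17400=590079
10. interest=⌊590079·90/10000⌋=5310; principal=22867-5310=17557; balance=590079-17557=572522
11. interest=⌊572522·90/10000⌋=5152; principal=22867-5152=17715; balance=572522-17715=554807
12. interest=⌊554807·90/10000⌋=4993; principal=22867-4993=17874; balance=554807-17874=536933
13. interest=⌊536933·90/10000⌋=4832; principal=22867-4832=18035; balance=536933-18035=518898
14. interest=⌊518898·90/10000⌋=4670; principal=22867-4670=18197; balance=518898-18197=500701
15. interest=⌊500701·90/10000⌋=4506; principal=22867-4506=18361; balance=500701-18361=482340
16. interest=⌊482340·90/10000⌋=4341; principal=22867-4341=18526; balance=482340-18526=463814
17. interest=⌊463814·90/10000⌋=4174; principal=22867-4174=18693; balance=463814-18693=445121
18. interest=⌊445121·90/10000⌋=4006; principal=22867-4006=18861; balance=445121-18861=426260
19. interest=⌊426260·90/10000⌋=3836; principal=22867-3836=19031; balance=426260-19031=407229
20. interest=⌊407229·90/10000⌋=3665; principal=22867-3665=19202; balance=407229-19202=388027
21. interest=⌊388027·90/10000⌋=3492; principal=22867-3492=19375; balance=388027-19375=368652
22. interest=⌊368652·90/10000⌋=3317; principal=22867-3317=19550; balance=368652-19550=349102
23. interest=⌊349102·90/10000⌋=3141; principal=22867-3141=19726; balance=349102-19726=329376
24. interest=⌊329376·90/10000⌋=2964; principal=22867-2964=19903; balance=329376-19903=309473
25. interest=⌊309473·90/10000⌋=2785; principal=22867-2785=20082; balance=309473-20082=289391
26. interest=⌊289391·90/10000⌋=2604; principal=22867-2604=20263; balance=289391-20263=269128
27. interest=⌊269128·90/10000⌋=2422; principal=22867-2422=20445; balance=269128-20445=248683
28. interest=⌊248683·90/10000⌋=2238; principal=22867-2238=20629; balance=248683-20629=228054
29. interest=⌊228054·90/10000⌋=2052; principal=22867-2052=20815; balance=228054-20815=207239
30. interest=⌊207239·90/10000⌋=1865; principal=22867-1865=21002; balance=207239-21002=186237
31. interest=⌊186237·90/10000⌋=1676; principal=22867-1676=21191; balance=186237-21191=165046
32. interest=⌊165046·90/10000⌋=1485; principal=22867-1485=21382; balance=165046-21382=143664
33. interest=⌊143664·90/10000⌋=1292; principal=22867-1292=21575; balance=143664-21575=122089
34. interest=⌊122089·90/10000⌋=1098; principal=22867-1098=21769; balance=122089-21769=100320
35. interest=⌊100320·90/10000⌋=902; principal=22867-902=21965; balance=100320-21965=78355
36. interest=⌊78355·90/10000⌋=705; principal=22867-705=22162; balance=78355-22162=56193
37. interest=⌊56193·90/10000⌋=505; principal=22867-505=22362; balance=56193-22362=33831
38. interest=⌊33831·90/10000⌋=304; principal=22867-304=22563; balance=33831-22563=11268
39. interest=⌊11268·90/10000⌋=101; principal=min(22867-101,11268)=11268; balance=11268-11268=0

1 6670 16197 725011
2 6525 16342 708669
3 6378 16489 692180
4 6229 16638 675542
5 6079 16788 658754
6 5928 16939 641815
7 5776 17091 624724
8 5622 17245 607479
9 5467 17400 590079
10 5310 17557 572522
11 5152 17715 554807
12 4993 17874 536933
13 4832 18035 518898
14 4670 18197 500701
15 4506 18361 482340
16 4341 18526 463814
17 4174 18693 445121
18 4006 18861 426260
19 3836 19031 407229
20 3665 19202 388027
21 3492 19375 368652
22 3317 19550 349102
23 3141 19726 329376
24 2964 19903 309473
25 2785 20082 289391
26 2604 20263 269128
27 2422 20445 248683
28 2238 20629 228054
29 2052 20815 207239
30 1865 21002 186237
31 1676 21191 165046
32 1485 21382 143664
33 1292 21575 122089
34 1098 21769 100320
35 902 21965 78355
36 705 22162 56193
37 505 22362 33831
38 304 22563 11268
39 101 11268 0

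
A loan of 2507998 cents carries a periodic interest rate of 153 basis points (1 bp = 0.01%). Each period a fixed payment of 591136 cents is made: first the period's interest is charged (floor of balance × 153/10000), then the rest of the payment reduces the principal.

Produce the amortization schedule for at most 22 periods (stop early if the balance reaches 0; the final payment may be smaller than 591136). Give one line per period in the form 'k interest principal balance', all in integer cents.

1. interest=⌊2507998·153/10000⌋=38372; principal=591136-38372=552764; balance=2507998-552764=1955234
2. interest=⌊1955234·153/10000⌋=29915; principal=591136-29915=561221; balance=1955234-561221=1394013
3. interest=⌊1394013·153/10000⌋=21328; principal=591136-21328=569808; balance=1394013-569808=824205
4. interest=⌊824205·153/10000⌋=12610; principal=591136-12610=578526; balance=824205-578526=245679
5. interest=⌊245679·153/10000⌋=3758; principal=min(591136-3758,245679)=245679; balance=245679-245679=0

1 38372 552764 1955234
2 29915 561221 1394013
3 21328 569808 824205
4 12610 578526 245679
5 3758 245679 0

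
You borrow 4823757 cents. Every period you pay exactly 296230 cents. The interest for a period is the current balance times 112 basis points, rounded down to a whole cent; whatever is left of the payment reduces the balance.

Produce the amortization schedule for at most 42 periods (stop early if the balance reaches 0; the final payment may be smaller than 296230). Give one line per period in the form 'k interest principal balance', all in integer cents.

1. interest=⌊4823757·112/10000⌋=54026; principal=296230-54026=242204; balance=4823757-242204=4581553
2. interest=⌊4581553·112/10000⌋=51313; principal=296230-51313=244917; balance=4581553-244917=4336636
3. interest=⌊4336636·112/10000⌋=48570; principal=296230-48570=247660; balance=4336636-247660=4088976
4. interest=⌊4088976·112/10000⌋=45796; principal=296230-45796=250434; balance=4088976-250434=3838542
5. interest=⌊3838542·112/10000⌋=42991; principal=296230-42991=253239; balance=3838542-253239=3585303
6. interest=⌊3585303·112/10000⌋=40155; principal=296230-40155=256075; balance=3585303-256075=3329228
7. interest=⌊3329228·112/10000⌋=37287; principal=296230-37287=258943; balance=3329228-258943=3070285
8. interest=⌊3070285·112/10000⌋=34387; principal=296230-34387=261843; balance=3070285-261843=2808442
9. interest=⌊2808442·112/10000⌋=31454; principal=296230-31454=264776; balance=2808442-264776=2543666
10. interest=⌊2543666·112/10000⌋=28489; principal=296230-28489=267741; balance=2543666-267741=2275925
11. interest=⌊2275925·112/10000⌋=25490; principal=296230-25490=270740; balance=2275925-270740=2005185
12. interest=⌊2005185·112/10000⌋=22458; principal=296230-22458=273772; balance=2005185-273772=1731413
13. interest=⌊1731413·112/10000⌋=19391; principal=296230-19391=276839; balance=1731413-276839=1454574
14. interest=⌊1454574·112/10000⌋=16291; principal=296230-16291=279939; balance=1454574-279939=1174635
15. interest=⌊1174635·112/10000⌋=13155; principal=296230-13155=283075; balance=1174635-283075=891560
16. interest=⌊891560·112/10000⌋=9985; principal=296230-9985=286245; balance=891560-286245=605315
17. interest=⌊605315·112/10000⌋=6779; principal=296230-6779=289451; balance=605315-289451=315864
18. interest=⌊315864·112/10000⌋=3537; principal=296230-3537=292693; balance=315864-292693=23171
19. interest=⌊23171·112/10000⌋=259; principal=min(296230-259,23171)=23171; balance=23171-23171=0

1 54026 242204 4581553
2 51313 244917 4336636
3 48570 247660 4088976
4 45796 250434 3838542
5 42991 253239 3585303
6 40155 256075 3329228
7 37287 258943 3070285
8 34387 261843 2808442
9 31454 264776 2543666
10 28489 267741 2275925
11 25490 270740 2005185
12 22458 273772 1731413
13 19391 276839 1454574
14 16291 279939 1174635
15 13155 283075 891560
16 9985 286245 605315
17 6779 289451 315864
18 3537 292693 23171
19 259 23171 0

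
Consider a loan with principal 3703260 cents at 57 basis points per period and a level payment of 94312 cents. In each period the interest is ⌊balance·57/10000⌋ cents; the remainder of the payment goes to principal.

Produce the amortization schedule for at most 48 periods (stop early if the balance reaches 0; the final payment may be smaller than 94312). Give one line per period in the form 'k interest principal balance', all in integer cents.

1 21108 73204 3630056
2 20691 73621 3556435
3 20271 74041 3482394
4 19849 74463 3407931
5 19425 74887 3333044
6 18998 75314 3257730
7 18569 75743 3181987
8 18137 76175 3105812
9 17703 76609 3029203
10 17266 77046 2952157
11 16827 77485 2874672
12 16385 77927 2796745
13 15941 78371 2718374
14 15494 78818 2639556
15 15045 79267 2560289
16 14593 79719 2480570
17 14139 80173 2400397
18 13682 80630 2319767
19 13222 81090 2238677
20 12760 81552 2157125
21 12295 82017 2075108
22 11828 82484 1992624
23 11357 82955 1909669
24 10885 83427 1826242
25 10409 83903 1742339
26 9931 84381 1657958
27 9450 84862 1573096
28 8966 85346 1487750
29 8480 85832 1401918
30 7990 86322 1315596
31 7498 86814 1228782
32 7004 87308 1141474
33 6506 87806 1053668
34 6005 88307 965361
35 5502 88810 876551
36 4996 89316 787235
37 4487 89825 697410
38 3975 90337 607073
39 3460 90852 516221
40 2942 91370 424851
41 2421 91891 332960
42 1897 92415 240545
43 1371 92941 147604
44 841 93471 54133
45 308 54133 0

1. interest=⌊3703260·57/10000⌋=21108; principal=94312-21108=73204; balance=3703260-73204=3630056
2. interest=⌊3630056·57/10000⌋=20691; principal=94312-20691=73621; balance=3630056-73621=3556435
3. interest=⌊3556435·57/10000⌋=20271; principal=94312-20271=74041; balance=3556435-74041=3482394
4. interest=⌊3482394·57/10000⌋=19849; principal=94312-19849=74463; balance=3482394-74463=3407931
5. interest=⌊3407931·57/10000⌋=19425; principal=94312-19425=74887; balance=3407931-74887=3333044
6. interest=⌊3333044·57/10000⌋=18998; principal=94312-18998=75314; balance=3333044-75314=3257730
7. interest=⌊3257730·57/10000⌋=18569; principal=94312-18569=75743; balance=3257730-75743=3181987
8. interest=⌊3181987·57/10000⌋=18137; principal=94312-18137=76175; balance=3181987-76175=3105812
9. interest=⌊3105812·57/10000⌋=17703; principal=94312-17703=76609; balance=3105812-76609=3029203
10. interest=⌊3029203·57/10000⌋=17266; principal=94312-17266=77046; balance=3029203-77046=2952157
11. interest=⌊2952157·57/10000⌋=16827; principal=94312-16827=77485; balance=2952157-77485=2874672
12. interest=⌊2874672·57/10000⌋=16385; principal=94312-16385=77927; balance=2874672-77927=2796745
13. interest=⌊2796745·57/10000⌋=15941; principal=94312-15941=78371; balance=2796745-78371=2718374
14. interest=⌊2718374·57/10000⌋=15494; principal=94312-15494=78818; balance=2718374-78818=2639556
15. interest=⌊2639556·57/10000⌋=15045; principal=94312-15045=79267; balance=2639556-79267=2560289
16. interest=⌊2560289·57/10000⌋=14593; principal=94312-14593=79719; balance=2560289-79719=2480570
17. interest=⌊2480570·57/10000⌋=14139; principal=94312-14139=80173; balance=2480570-80173=2400397
18. interest=⌊2400397·57/10000⌋=13682; principal=94312-13682=80630; balance=2400397-80630=2319767
19. interest=⌊2319767·57/10000⌋=13222; principal=94312-13222=81090; balance=2319767-81090=2238677
20. interest=⌊2238677·57/10000⌋=12760; principal=94312-12760=81552; balance=2238677-81552=2157125
21. interest=⌊2157125·57/10000⌋=12295; principal=94312-12295=82017; balance=2157125-82017=2075108
22. interest=⌊2075108·57/10000⌋=11828; principal=94312-11828=82484; balance=2075108-82484=1992624
23. interest=⌊1992624·57/10000⌋=11357; principal=94312-11357=82955; balance=1992624-82955=1909669
24. interest=⌊1909669·57/10000⌋=10885; principal=94312-10885=83427; balance=1909669-83427=1826242
25. interest=⌊1826242·57/10000⌋=10409; principal=94312-10409=83903; balance=1826242-83903=1742339
26. interest=⌊1742339·57/10000⌋=9931; principal=94312-9931=84381; balance=1742339-84381=1657958
27. interest=⌊1657958·57/10000⌋=9450; principal=94312-9450=84862; balance=1657958-84862=1573096
28. interest=⌊1573096·57/10000⌋=8966; principal=94312-8966=85346; balance=1573096-85346=1487750
29. interest=⌊1487750·57/10000⌋=8480; principal=94312-8480=85832; balance=1487750-85832=1401918
30. interest=⌊1401918·57/10000⌋=7990; principal=94312-7990=86322; balance=1401918-86322=1315596
31. interest=⌊1315596·57/10000⌋=7498; principal=94312-7498=86814; balance=1315596-86814=1228782
32. interest=⌊1228782·57/10000⌋=7004; principal=94312-7004=87308; balance=1228782-87308=1141474
33. interest=⌊1141474·57/10000⌋=6506; principal=94312-6506=87806; balance=1141474-87806=1053668
34. interest=⌊1053668·57/10000⌋=6005; principal=94312-6005=88307; balance=1053668-88307=965361
35. interest=⌊965361·57/10000⌋=5502; principal=94312-5502=88810; balance=965361-88810=876551
36. interest=⌊876551·57/10000⌋=4996; principal=94312-4996=89316; balance=876551-89316=787235
37. interest=⌊787235·57/10000⌋=4487; principal=94312-4487=89825; balance=787235-89825=697410
38. interest=⌊697410·57/10000⌋=3975; principal=94312-3975=90337; balance=697410-90337=607073
39. interest=⌊607073·57/10000⌋=3460; principal=94312-3460=90852; balance=607073-90852=516221
40. interest=⌊516221·57/10000⌋=2942; principal=94312-2942=91370; balance=516221-91370=424851
41. interest=⌊424851·57/10000⌋=2421; principal=94312-2421=91891; balance=424851-91891=332960
42. interest=⌊332960·57/10000⌋=1897; principal=94312-1897=92415; balance=332960-92415=240545
43. interest=⌊240545·57/10000⌋=1371; principal=94312-1371=92941; balance=240545-92941=147604
44. interest=⌊147604·57/10000⌋=841; principal=94312-841=93471; balance=147604-93471=54133
45. interest=⌊54133·57/10000⌋=308; principal=min(94312-308,54133)=54133; balance=54133-54133=0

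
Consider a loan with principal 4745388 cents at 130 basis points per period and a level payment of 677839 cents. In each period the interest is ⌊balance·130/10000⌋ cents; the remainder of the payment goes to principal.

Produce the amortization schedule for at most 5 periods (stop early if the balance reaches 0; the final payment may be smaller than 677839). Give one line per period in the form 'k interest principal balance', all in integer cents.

1 61690 616149 4129239
2 53680 624159 3505080
3 45566 632273 2872807
4 37346 640493 2232314
5 29020 648819 1583495

1. interest=⌊4745388·130/10000⌋=61690; principal=677839-61690=616149; balance=4745388-616149=4129239
2. interest=⌊4129239·130/10000⌋=53680; principal=677839-53680=624159; balance=4129239-624159=3505080
3. interest=⌊3505080·130/10000⌋=45566; principal=677839-45566=632273; balance=3505080-632273=2872807
4. interest=⌊2872807·130/10000⌋=37346; principal=677839-37346=640493; balance=2872807-640493=2232314
5. interest=⌊2232314·130/10000⌋=29020; principal=677839-29020=648819; balance=2232314-648819=1583495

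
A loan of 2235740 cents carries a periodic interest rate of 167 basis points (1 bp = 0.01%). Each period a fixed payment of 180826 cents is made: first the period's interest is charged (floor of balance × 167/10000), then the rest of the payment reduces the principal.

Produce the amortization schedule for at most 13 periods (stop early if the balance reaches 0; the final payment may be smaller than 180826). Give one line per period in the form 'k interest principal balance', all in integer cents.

1 37336 143490 2092250
2 34940 145886 1946364
3 32504 148322 1798042
4 30027 150799 1647243
5 27508 153318 1493925
6 24948 155878 1338047
7 22345 158481 1179566
8 19698 161128 1018438
9 17007 163819 854619
10 14272 166554 688065
11 11490 169336 518729
12 8662 172164 346565
13 5787 175039 171526

1. interest=⌊2235740·167/10000⌋=37336; principal=180826-37336=143490; balance=2235740-143490=2092250
2. interest=⌊2092250·167/10000⌋=34940; principal=180826-34940=145886; balance=2092250-145886=1946364
3. interest=⌊1946364·167/10000⌋=32504; principal=180826-32504=148322; balance=1946364-148322=1798042
4. interest=⌊1798042·167/10000⌋=30027; principal=180826-30027=150799; balance=1798042-150799=1647243
5. interest=⌊1647243·167/10000⌋=27508; principal=180826-27508=153318; balance=1647243-153318=1493925
6. interest=⌊1493925·167/10000⌋=24948; principal=180826-24948=155878; balance=1493925-155878=1338047
7. interest=⌊1338047·167/10000⌋=22345; principal=180826-22345=158481; balance=1338047-158481=1179566
8. interest=⌊1179566·167/10000⌋=19698; principal=180826-19698=161128; balance=1179566-161128=1018438
9. interest=⌊1018438·167/10000⌋=17007; principal=180826-17007=163819; balance=1018438-163819=854619
10. interest=⌊854619·167/10000⌋=14272; principal=180826-14272=166554; balance=854619-166554=688065
11. interest=⌊688065·167/10000⌋=11490; principal=180826-11490=169336; balance=688065-169336=518729
12. interest=⌊518729·167/10000⌋=8662; principal=180826-8662=172164; balance=518729-172164=346565
13. interest=⌊346565·167/10000⌋=5787; principal=180826-5787=175039; balance=346565-175039=171526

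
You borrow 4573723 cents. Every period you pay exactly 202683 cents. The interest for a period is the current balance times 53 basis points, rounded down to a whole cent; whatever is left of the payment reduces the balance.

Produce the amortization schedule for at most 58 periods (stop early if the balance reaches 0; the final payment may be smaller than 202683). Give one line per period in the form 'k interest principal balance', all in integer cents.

1 24240 178443 4395280
2 23294 179389 4215891
3 22344 180339 4035552
4 21388 181295 3854257
5 20427 182256 3672001
6 19461 183222 3488779
7 18490 184193 3304586
8 17514 185169 3119417
9 16532 186151 2933266
10 15546 187137 2746129
11 14554 188129 2558000
12 13557 189126 2368874
13 12555 190128 2178746
14 11547 191136 1987610
15 10534 192149 1795461
16 9515 193168 1602293
17 8492 194191 1408102
18 7462 195221 1212881
19 6428 196255 1016626
20 5388 197295 819331
21 4342 198341 620990
22 3291 199392 421598
23 2234 200449 221149
24 1172 201511 19638
25 104 19638 0

1. interest=⌊4573723·53/10000⌋=24240; principal=202683-24240=178443; balance=4573723-178443=4395280
2. interest=⌊4395280·53/10000⌋=23294; principal=202683-23294=179389; balance=4395280-179389=4215891
3. interest=⌊4215891·53/10000⌋=22344; principal=202683-22344=180339; balance=4215891-180339=4035552
4. interest=⌊4035552·53/10000⌋=21388; principal=202683-21388=181295; balance=4035552-181295=3854257
5. interest=⌊3854257·53/10000⌋=20427; principal=202683-20427=182256; balance=3854257-182256=3672001
6. interest=⌊3672001·53/10000⌋=19461; principal=202683-19461=183222; balance=3672001-183222=3488779
7. interest=⌊3488779·53/10000⌋=18490; principal=202683-18490=184193; balance=3488779-184193=3304586
8. interest=⌊3304586·53/10000⌋=17514; principal=202683-17514=185169; balance=3304586-185169=3119417
9. interest=⌊3119417·53/10000⌋=16532; principal=202683-16532=186151; balance=3119417-186151=2933266
10. interest=⌊2933266·53/10000⌋=15546; principal=202683-15546=187137; balance=2933266-187137=2746129
11. interest=⌊2746129·53/10000⌋=14554; principal=202683-14554=188129; balance=2746129-188129=2558000
12. interest=⌊2558000·53/10000⌋=13557; principal=202683-13557=189126; balance=2558000-189126=2368874
13. interest=⌊2368874·53/10000⌋=12555; principal=202683-12555=190128; balance=2368874-190128=2178746
14. interest=⌊2178746·53/10000⌋=11547; principal=202683-11547=191136; balance=2178746-191136=1987610
15. interest=⌊1987610·53/10000⌋=10534; principal=202683-10534=192149; balance=1987610-192149=1795461
16. interest=⌊1795461·53/10000⌋=9515; principal=202683-9515=193168; balance=1795461-193168=1602293
17. interest=⌊1602293·53/10000⌋=8492; principal=202683-8492=194191; balance=1602293-194191=1408102
18. interest=⌊1408102·53/10000⌋=7462; principal=202683-7462=195221; balance=1408102-195221=1212881
19. interest=⌊1212881·53/10000⌋=6428; principal=202683-6428=196255; balance=1212881-196255=1016626
20. interest=⌊1016626·53/10000⌋=5388; principal=202683-5388=197295; balance=1016626-197295=819331
21. interest=⌊819331·53/10000⌋=4342; principal=202683-4342=198341; balance=819331-198341=620990
22. interest=⌊620990·53/10000⌋=3291; principal=202683-3291=199392; balance=620990-199392=421598
23. interest=⌊421598·53/10000⌋=2234; principal=202683-2234=200449; balance=421598-200449=221149
24. interest=⌊221149·53/10000⌋=1172; principal=202683-1172=201511; balance=221149-201511=19638
25. interest=⌊19638·53/10000⌋=104; principal=min(202683-104,19638)=19638; balance=19638-19638=0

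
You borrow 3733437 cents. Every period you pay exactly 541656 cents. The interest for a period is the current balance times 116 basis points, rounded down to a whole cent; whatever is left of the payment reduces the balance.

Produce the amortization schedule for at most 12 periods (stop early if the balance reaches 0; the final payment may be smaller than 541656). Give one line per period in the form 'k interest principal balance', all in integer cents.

1. interest=⌊3733437·116/10000⌋=43307; principal=541656-43307=498349; balance=3733437-498349=3235088
2. interest=⌊3235088·116/10000⌋=37527; principal=541656-37527=504129; balance=3235088-504129=2730959
3. interest=⌊2730959·116/10000⌋=31679; principal=541656-31679=509977; balance=2730959-509977=2220982
4. interest=⌊2220982·116/10000⌋=25763; principal=541656-25763=515893; balance=2220982-515893=1705089
5. interest=⌊1705089·116/10000⌋=19779; principal=541656-19779=521877; balance=1705089-521877=1183212
6. interest=⌊1183212·116/10000⌋=13725; principal=541656-13725=527931; balance=1183212-527931=655281
7. interest=⌊655281·116/10000⌋=7601; principal=541656-7601=534055; balance=655281-534055=121226
8. interest=⌊121226·116/10000⌋=1406; principal=min(541656-1406,121226)=121226; balance=121226-121226=0

1 43307 498349 3235088
2 37527 504129 2730959
3 31679 509977 2220982
4 25763 515893 1705089
5 19779 521877 1183212
6 13725 527931 655281
7 7601 534055 121226
8 1406 121226 0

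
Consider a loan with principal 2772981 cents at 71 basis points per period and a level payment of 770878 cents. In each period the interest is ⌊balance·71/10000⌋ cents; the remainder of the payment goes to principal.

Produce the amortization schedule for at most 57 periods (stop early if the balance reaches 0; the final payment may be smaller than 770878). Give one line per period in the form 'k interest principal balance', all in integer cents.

1. interest=⌊2772981·71/10000⌋=19688; principal=770878-19688=751190; balance=2772981-751190=2021791
2. interest=⌊2021791·71/10000⌋=14354; principal=770878-14354=756524; balance=2021791-756524=1265267
3. interest=⌊1265267·71/10000⌋=8983; principal=770878-8983=761895; balance=1265267-761895=503372
4. interest=⌊503372·71/10000⌋=3573; principal=min(770878-3573,503372)=503372; balance=503372-503372=0

1 19688 751190 2021791
2 14354 756524 1265267
3 8983 761895 503372
4 3573 503372 0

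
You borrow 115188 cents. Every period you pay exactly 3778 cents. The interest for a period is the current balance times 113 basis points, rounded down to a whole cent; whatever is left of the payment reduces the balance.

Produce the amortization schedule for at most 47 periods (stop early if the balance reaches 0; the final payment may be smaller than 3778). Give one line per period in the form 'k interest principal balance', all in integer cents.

1 1301 2477 112711
2 1273 2505 110206
3 1245 2533 107673
4 1216 2562 105111
5 1187 2591 102520
6 1158 2620 99900
7 1128 2650 97250
8 1098 2680 94570
9 1068 2710 91860
10 1038 2740 89120
11 1007 2771 86349
12 975 2803 83546
13 944 2834 80712
14 912 2866 77846
15 879 2899 74947
16 846 2932 72015
17 813 2965 69050
18 780 2998 66052
19 746 3032 63020
20 712 3066 59954
21 677 3101 56853
22 642 3136 53717
23 607 3171 50546
24 571 3207 47339
25 534 3244 44095
26 498 3280 40815
27 461 3317 37498
28 423 3355 34143
29 385 3393 30750
30 347 3431 27319
31 308 3470 23849
32 269 3509 20340
33 229 3549 16791
34 189 3589 13202
35 149 3629 9573
36 108 3670 5903
37 66 3712 2191
38 24 2191 0

1. interest=⌊115188·113/10000⌋=1301; principal=3778-1301=2477; balance=115188-2477=112711
2. interest=⌊112711·113/10000⌋=1273; principal=3778-1273=2505; balance=112711-2505=110206
3. interest=⌊110206·113/10000⌋=1245; principal=3778-1245=2533; balance=110206-2533=107673
4. interest=⌊107673·113/10000⌋=1216; principal=3778-1216=2562; balance=107673-2562=105111
5. interest=⌊105111·113/10000⌋=1187; principal=3778-1187=2591; balance=105111-2591=102520
6. interest=⌊102520·113/10000⌋=1158; principal=3778-1158=2620; balance=102520-2620=99900
7. interest=⌊99900·113/10000⌋=1128; principal=3778-1128=2650; balance=99900-2650=97250
8. interest=⌊97250·113/10000⌋=1098; principal=3778-1098=2680; balance=97250-2680=94570
9. interest=⌊94570·113/10000⌋=1068; principal=3778-1068=2710; balance=94570-2710=91860
10. interest=⌊91860·113/10000⌋=1038; principal=3778-1038=2740; balance=91860-2740=89120
11. interest=⌊89120·113/10000⌋=1007; principal=3778-1007=2771; balance=89120-2771=86349
12. interest=⌊86349·113/10000⌋=975; principal=3778-975=2803; balance=86349-2803=83546
13. interest=⌊83546·113/10000⌋=944; principal=3778-944=2834; balance=83546-2834=80712
14. interest=⌊80712·113/10000⌋=912; principal=3778-912=2866; balance=80712-2866=77846
15. interest=⌊77846·113/10000⌋=879; principal=3778-879=2899; balance=77846-2899=74947
16. interest=⌊74947·113/10000⌋=846; principal=3778-846=2932; balance=74947-2932=72015
17. interest=⌊72015·113/10000⌋=813; principal=3778-813=2965; balance=72015-2965=69050
18. interest=⌊69050·113/10000⌋=780; principal=3778-780=2998; balance=69050-2998=66052
19. interest=⌊66052·113/10000⌋=746; principal=3778-746=3032; balance=66052-3032=63020
20. interest=⌊63020·113/10000⌋=712; principal=3778-712=3066; balance=63020-3066=59954
21. interest=⌊59954·113/10000⌋=677; principal=3778-677=3101; balance=59954-3101=56853
22. interest=⌊56853·113/10000⌋=642; principal=3778-642=3136; balance=56853-3136=53717
23. interest=⌊53717·113/10000⌋=607; principal=3778-607=3171; balance=53717-3171=50546
24. interest=⌊50546·113/10000⌋=571; principal=3778-571=3207; balance=50546-3207=47339
25. interest=⌊47339·113/10000⌋=534; principal=3778-534=3244; balance=47339-3244=44095
26. interest=⌊44095·113/10000⌋=498; principal=3778-498=3280; balance=44095-3280=40815
27. interest=⌊40815·113/10000⌋=461; principal=3778-461=3317; balance=40815-3317=37498
28. interest=⌊37498·113/10000⌋=423; principal=3778-423=3355; balance=37498-3355=34143
29. interest=⌊34143·113/10000⌋=385; principal=3778-385=3393; balance=34143-3393=30750
30. interest=⌊30750·113/10000⌋=347; principal=3778-347=3431; balance=30750-3431=27319
31. interest=⌊27319·113/10000⌋=308; principal=3778-308=3470; balance=27319-3470=23849
32. interest=⌊23849·113/10000⌋=269; principal=3778-269=3509; balance=23849-3509=20340
33. interest=⌊20340·113/10000⌋=229; principal=3778-229=3549; balance=20340-3549=16791
34. interest=⌊16791·113/10000⌋=189; principal=3778-189=3589; balance=16791-3589=13202
35. interest=⌊13202·113/10000⌋=149; principal=3778-149=3629; balance=13202-3629=9573
36. interest=⌊9573·113/10000⌋=108; principal=3778-108=3670; balance=9573-3670=5903
37. interest=⌊5903·113/10000⌋=66; principal=3778-66=3712; balance=5903-3712=2191
38. interest=⌊2191·113/10000⌋=24; principal=min(3778-24,2191)=2191; balance=2191-2191=0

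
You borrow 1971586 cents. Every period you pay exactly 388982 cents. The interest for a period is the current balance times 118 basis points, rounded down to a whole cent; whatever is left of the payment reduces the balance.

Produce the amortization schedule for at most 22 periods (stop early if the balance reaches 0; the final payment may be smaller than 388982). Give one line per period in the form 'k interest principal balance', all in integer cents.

1 23264 365718 1605868
2 18949 370033 1235835
3 14582 374400 861435
4 10164 378818 482617
5 5694 383288 99329
6 1172 99329 0

1. interest=⌊1971586·118/10000⌋=23264; principal=388982-23264=365718; balance=1971586-365718=1605868
2. interest=⌊1605868·118/10000⌋=18949; principal=388982-18949=370033; balance=1605868-370033=1235835
3. interest=⌊1235835·118/10000⌋=14582; principal=388982-14582=374400; balance=1235835-374400=861435
4. interest=⌊861435·118/10000⌋=10164; principal=388982-10164=378818; balance=861435-378818=482617
5. interest=⌊482617·118/10000⌋=5694; principal=388982-5694=383288; balance=482617-383288=99329
6. interest=⌊99329·118/10000⌋=1172; principal=min(388982-1172,99329)=99329; balance=99329-99329=0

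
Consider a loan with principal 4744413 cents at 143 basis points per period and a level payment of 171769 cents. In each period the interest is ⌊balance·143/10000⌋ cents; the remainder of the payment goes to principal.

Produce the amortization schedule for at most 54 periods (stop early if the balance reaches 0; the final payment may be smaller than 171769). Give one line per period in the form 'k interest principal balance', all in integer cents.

1 67845 103924 4640489
2 66358 105411 4535078
3 64851 106918 4428160
4 63322 108447 4319713
5 61771 109998 4209715
6 60198 111571 4098144
7 58603 113166 3984978
8 56985 114784 3870194
9 55343 116426 3753768
10 53678 118091 3635677
11 51990 119779 3515898
12 50277 121492 3394406
13 48540 123229 3271177
14 46777 124992 3146185
15 44990 126779 3019406
16 43177 128592 2890814
17 41338 130431 2760383
18 39473 132296 2628087
19 37581 134188 2493899
20 35662 136107 2357792
21 33716 138053 2219739
22 31742 140027 2079712
23 29739 142030 1937682
24 27708 144061 1793621
25 25648 146121 1647500
26 23559 148210 1499290
27 21439 150330 1348960
28 19290 152479 1196481
29 17109 154660 1041821
30 14898 156871 884950
31 12654 159115 725835
32 10379 161390 564445
33 8071 163698 400747
34 5730 166039 234708
35 3356 168413 66295
36 948 66295 0

1. interest=⌊4744413·143/10000⌋=67845; principal=171769-67845=103924; balance=4744413-103924=4640489
2. interest=⌊4640489·143/10000⌋=66358; principal=171769-66358=105411; balance=4640489-105411=4535078
3. interest=⌊4535078·143/10000⌋=64851; principal=171769-64851=106918; balance=4535078-106918=4428160
4. interest=⌊4428160·143/10000⌋=63322; principal=171769-63322=108447; balance=4428160-108447=4319713
5. interest=⌊4319713·143/10000⌋=61771; principal=171769-61771=109998; balance=4319713-109998=4209715
6. interest=⌊4209715·143/10000⌋=60198; principal=171769-60198=111571; balance=4209715-111571=4098144
7. interest=⌊4098144·143/10000⌋=58603; principal=171769-58603=113166; balance=4098144-113166=3984978
8. interest=⌊3984978·143/10000⌋=56985; principal=171769-56985=114784; balance=3984978-114784=3870194
9. interest=⌊3870194·143/10000⌋=55343; principal=171769-55343=116426; balance=3870194-116426=3753768
10. interest=⌊3753768·143/10000⌋=53678; principal=171769-53678=118091; balance=3753768-118091=3635677
11. interest=⌊3635677·143/10000⌋=51990; principal=171769-51990=119779; balance=3635677-119779=3515898
12. interest=⌊3515898·143/10000⌋=50277; principal=171769-50277=121492; balance=3515898-121492=3394406
13. interest=⌊3394406·143/10000⌋=48540; principal=171769-48540=123229; balance=3394406-123229=3271177
14. interest=⌊3271177·143/10000⌋=46777; principal=171769-46777=124992; balance=3271177-124992=3146185
15. interest=⌊3146185·143/10000⌋=44990; principal=171769-44990=126779; balance=3146185-126779=3019406
16. interest=⌊3019406·143/10000⌋=43177; principal=171769-43177=128592; balance=3019406-128592=2890814
17. interest=⌊2890814·143/10000⌋=41338; principal=171769-41338=130431; balance=2890814-130431=2760383
18. interest=⌊2760383·143/10000⌋=39473; principal=171769-39473=132296; balance=2760383-132296=2628087
19. interest=⌊2628087·143/10000⌋=37581; principal=171769-37581=134188; balance=2628087-134188=2493899
20. interest=⌊2493899·143/10000⌋=35662; principal=171769-35662=136107; balance=2493899-136107=2357792
21. interest=⌊2357792·143/10000⌋=33716; principal=171769-33716=138053; balance=2357792-138053=2219739
22. interest=⌊2219739·143/10000⌋=31742; principal=171769-31742=140027; balance=2219739-140027=2079712
23. interest=⌊2079712·143/10000⌋=29739; principal=171769-29739=142030; balance=2079712-142030=1937682
24. interest=⌊1937682·143/10000⌋=27708; principal=171769-27708=144061; balance=1937682-144061=1793621
25. interest=⌊1793621·143/10000⌋=25648; principal=171769-25648=146121; balance=1793621-146121=1647500
26. interest=⌊1647500·143/10000⌋=23559; principal=171769-23559=148210; balance=1647500-148210=1499290
27. interest=⌊1499290·143/10000⌋=21439; principal=171769-21439=150330; balance=1499290-150330=1348960
28. interest=⌊1348960·143/10000⌋=19290; principal=171769-19290=152479; balance=1348960-152479=1196481
29. interest=⌊1196481·143/10000⌋=17109; principal=171769-17109=154660; balance=1196481-154660=1041821
30. interest=⌊1041821·143/10000⌋=14898; principal=171769-14898=156871; balance=1041821-156871=884950
31. interest=⌊884950·143/10000⌋=12654; principal=171769-12654=159115; balance=884950-159115=725835
32. interest=⌊725835·143/10000⌋=10379; principal=171769-10379=161390; balance=725835-161390=564445
33. interest=⌊564445·143/10000⌋=8071; principal=171769-8071=163698; balance=564445-163698=400747
34. interest=⌊400747·143/10000⌋=5730; principal=171769-5730=166039; balance=400747-166039=234708
35. interest=⌊234708·143/10000⌋=3356; principal=171769-3356=168413; balance=234708-168413=66295
36. interest=⌊66295·143/10000⌋=948; principal=min(171769-948,66295)=66295; balance=66295-66295=0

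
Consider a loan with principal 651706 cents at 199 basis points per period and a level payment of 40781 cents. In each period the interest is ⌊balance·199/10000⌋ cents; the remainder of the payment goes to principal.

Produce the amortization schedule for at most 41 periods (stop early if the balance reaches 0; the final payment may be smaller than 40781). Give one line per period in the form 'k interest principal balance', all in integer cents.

1 12968 27813 623893
2 12415 28366 595527
3 11850 28931 566596
4 11275 29506 537090
5 10688 30093 506997
6 10089 30692 476305
7 9478 31303 445002
8 8855 31926 413076
9 8220 32561 380515
10 7572 33209 347306
11 6911 33870 313436
12 6237 34544 278892
13 5549 35232 243660
14 4848 35933 207727
15 4133 36648 171079
16 3404 37377 133702
17 2660 38121 95581
18 1902 38879 56702
19 1128 39653 17049
20 339 17049 0

1. interest=⌊651706·199/10000⌋=12968; principal=40781-12968=27813; balance=651706-27813=623893
2. interest=⌊623893·199/10000⌋=12415; principal=40781-12415=28366; balance=623893-28366=595527
3. interest=⌊595527·199/10000⌋=11850; principal=40781-11850=28931; balance=595527-28931=566596
4. interest=⌊566596·199/10000⌋=11275; principal=40781-11275=29506; balance=566596-29506=537090
5. interest=⌊537090·199/10000⌋=10688; principal=40781-10688=30093; balance=537090-30093=506997
6. interest=⌊506997·199/10000⌋=10089; principal=40781-10089=30692; balance=506997-30692=476305
7. interest=⌊476305·199/10000⌋=9478; principal=40781-9478=31303; balance=476305-31303=445002
8. interest=⌊445002·199/10000⌋=8855; principal=40781-8855=31926; balance=445002-31926=413076
9. interest=⌊413076·199/10000⌋=8220; principal=40781-8220=32561; balance=413076-32561=380515
10. interest=⌊380515·199/10000⌋=7572; principal=40781-7572=33209; balance=380515-33209=347306
11. interest=⌊347306·199/10000⌋=6911; principal=40781-6911=33870; balance=347306-33870=313436
12. interest=⌊313436·199/10000⌋=6237; principal=40781-6237=34544; balance=313436-34544=278892
13. interest=⌊278892·199/10000⌋=5549; principal=40781-5549=35232; balance=278892-35232=243660
14. interest=⌊243660·199/10000⌋=4848; principal=40781-4848=35933; balance=243660-35933=207727
15. interest=⌊207727·199/10000⌋=4133; principal=40781-4133=36648; balance=207727-36648=171079
16. interest=⌊171079·199/10000⌋=3404; principal=40781-3404=37377; balance=171079-37377=133702
17. interest=⌊133702·199/10000⌋=2660; principal=40781-2660=38121; balance=133702-38121=95581
18. interest=⌊95581·199/10000⌋=1902; principal=40781-1902=38879; balance=95581-38879=56702
19. interest=⌊56702·199/10000⌋=1128; principal=40781-1128=39653; balance=56702-39653=17049
20. interest=⌊17049·199/10000⌋=339; principal=min(40781-339,17049)=17049; balance=17049-17049=0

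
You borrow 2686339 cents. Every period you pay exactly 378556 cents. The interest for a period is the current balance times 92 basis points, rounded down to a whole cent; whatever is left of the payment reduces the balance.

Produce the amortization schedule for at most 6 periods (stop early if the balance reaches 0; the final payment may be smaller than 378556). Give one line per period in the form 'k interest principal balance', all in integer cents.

1 24714 353842 2332497
2 21458 357098 1975399
3 18173 360383 1615016
4 14858 363698 1251318
5 11512 367044 884274
6 8135 370421 513853

1. interest=⌊2686339·92/10000⌋=24714; principal=378556-24714=353842; balance=2686339-353842=2332497
2. interest=⌊2332497·92/10000⌋=21458; principal=378556-21458=357098; balance=2332497-357098=1975399
3. interest=⌊1975399·92/10000⌋=18173; principal=378556-18173=360383; balance=1975399-360383=1615016
4. interest=⌊1615016·92/10000⌋=14858; principal=378556-14858=363698; balance=1615016-363698=1251318
5. interest=⌊1251318·92/10000⌋=11512; principal=378556-11512=367044; balance=1251318-367044=884274
6. interest=⌊884274·92/10000⌋=8135; principal=378556-8135=370421; balance=884274-370421=513853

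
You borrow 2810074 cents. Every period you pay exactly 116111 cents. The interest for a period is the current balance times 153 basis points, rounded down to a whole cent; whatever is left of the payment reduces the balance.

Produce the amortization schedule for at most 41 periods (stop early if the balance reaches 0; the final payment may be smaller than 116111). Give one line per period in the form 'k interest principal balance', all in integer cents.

1 42994 73117 2736957
2 41875 74236 2662721
3 40739 75372 2587349
4 39586 76525 2510824
5 38415 77696 2433128
6 37226 78885 2354243
7 36019 80092 2274151
8 34794 81317 2192834
9 33550 82561 2110273
10 32287 83824 2026449
11 31004 85107 1941342
12 29702 86409 1854933
13 28380 87731 1767202
14 27038 89073 1678129
15 25675 90436 1587693
16 24291 91820 1495873
17 22886 93225 1402648
18 21460 94651 1307997
19 20012 96099 1211898
20 18542 97569 1114329
21 17049 99062 1015267
22 15533 100578 914689
23 13994 102117 812572
24 12432 103679 708893
25 10846 105265 603628
26 9235 106876 496752
27 7600 108511 388241
28 5940 110171 278070
29 4254 111857 166213
30 2543 113568 52645
31 805 52645 0

1. interest=⌊2810074·153/10000⌋=42994; principal=116111-42994=73117; balance=2810074-73117=2736957
2. interest=⌊2736957·153/10000⌋=41875; principal=116111-41875=74236; balance=2736957-74236=2662721
3. interest=⌊2662721·153/10000⌋=40739; principal=116111-40739=75372; balance=2662721-75372=2587349
4. interest=⌊2587349·153/10000⌋=39586; principal=116111-39586=76525; balance=2587349-76525=2510824
5. interest=⌊2510824·153/10000⌋=38415; principal=116111-38415=77696; balance=2510824-77696=2433128
6. interest=⌊2433128·153/10000⌋=37226; principal=116111-37226=78885; balance=2433128-78885=2354243
7. interest=⌊2354243·153/10000⌋=36019; principal=116111-36019=80092; balance=2354243-80092=2274151
8. interest=⌊2274151·153/10000⌋=34794; principal=116111-34794=81317; balance=2274151-81317=2192834
9. interest=⌊2192834·153/10000⌋=33550; principal=116111-33550=82561; balance=2192834-82561=2110273
10. interest=⌊2110273·153/10000⌋=32287; principal=116111-32287=83824; balance=2110273-83824=2026449
11. interest=⌊2026449·153/10000⌋=31004; principal=116111-31004=85107; balance=2026449-85107=1941342
12. interest=⌊1941342·153/10000⌋=29702; principal=116111-29702=86409; balance=1941342-86409=1854933
13. interest=⌊1854933·153/10000⌋=28380; principal=116111-28380=87731; balance=1854933-87731=1767202
14. interest=⌊1767202·153/10000⌋=27038; principal=116111-27038=89073; balance=1767202-89073=1678129
15. interest=⌊1678129·153/10000⌋=25675; principal=116111-25675=90436; balance=1678129-90436=1587693
16. interest=⌊1587693·153/10000⌋=24291; principal=116111-24291=91820; balance=1587693-91820=1495873
17. interest=⌊1495873·153/10000⌋=22886; principal=116111-22886=93225; balance=1495873-93225=1402648
18. interest=⌊1402648·153/10000⌋=21460; principal=116111-21460=94651; balance=1402648-94651=1307997
19. interest=⌊1307997·153/10000⌋=20012; principal=116111-20012=96099; balance=1307997-96099=1211898
20. interest=⌊1211898·153/10000⌋=18542; principal=116111-18542=97569; balance=1211898-97569=1114329
21. interest=⌊1114329·153/10000⌋=17049; principal=116111-17049=99062; balance=1114329-99062=1015267
22. interest=⌊1015267·153/10000⌋=15533; principal=116111-15533=100578; balance=1015267-100578=914689
23. interest=⌊914689·153/10000⌋=13994; principal=116111-13994=102117; balance=914689-102117=812572
24. interest=⌊812572·153/10000⌋=12432; principal=116111-12432=103679; balance=812572-103679=708893
25. interest=⌊708893·153/10000⌋=10846; principal=116111-10846=105265; balance=708893-105265=603628
26. interest=⌊603628·153/10000⌋=9235; principal=116111-9235=106876; balance=603628-106876=496752
27. interest=⌊496752·153/10000⌋=7600; principal=116111-7600=108511; balance=496752-108511=388241
28. interest=⌊388241·153/10000⌋=5940; principal=116111-5940=110171; balance=388241-110171=278070
29. interest=⌊278070·153/10000⌋=4254; principal=116111-4254=111857; balance=278070-111857=166213
30. interest=⌊166213·153/10000⌋=2543; principal=116111-2543=113568; balance=166213-113568=52645
31. interest=⌊52645·153/10000⌋=805; principal=min(116111-805,52645)=52645; balance=52645-52645=0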